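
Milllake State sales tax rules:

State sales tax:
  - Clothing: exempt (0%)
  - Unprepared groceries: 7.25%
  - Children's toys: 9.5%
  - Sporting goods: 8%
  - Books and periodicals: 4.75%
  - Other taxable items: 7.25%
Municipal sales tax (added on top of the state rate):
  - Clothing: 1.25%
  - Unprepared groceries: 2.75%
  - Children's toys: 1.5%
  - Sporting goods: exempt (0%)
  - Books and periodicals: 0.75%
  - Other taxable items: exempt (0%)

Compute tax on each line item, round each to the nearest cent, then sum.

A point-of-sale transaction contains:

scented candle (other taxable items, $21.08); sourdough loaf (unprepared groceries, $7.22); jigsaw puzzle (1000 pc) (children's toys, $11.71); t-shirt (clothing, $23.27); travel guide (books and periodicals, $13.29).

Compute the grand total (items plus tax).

$81.13

Scented candle $21.08: other taxable items → 7.25% + 0% municipal = 7.25% → $1.53
Sourdough loaf $7.22: unprepared groceries → 7.25% + 2.75% municipal = 10% → $0.72
Jigsaw puzzle (1000 pc) $11.71: children's toys → 9.5% + 1.5% municipal = 11% → $1.29
T-shirt $23.27: clothing → 0% + 1.25% municipal = 1.25% → $0.29
Travel guide $13.29: books and periodicals → 4.75% + 0.75% municipal = 5.5% → $0.73
Subtotal = $76.57; tax = $4.56; total due = $81.13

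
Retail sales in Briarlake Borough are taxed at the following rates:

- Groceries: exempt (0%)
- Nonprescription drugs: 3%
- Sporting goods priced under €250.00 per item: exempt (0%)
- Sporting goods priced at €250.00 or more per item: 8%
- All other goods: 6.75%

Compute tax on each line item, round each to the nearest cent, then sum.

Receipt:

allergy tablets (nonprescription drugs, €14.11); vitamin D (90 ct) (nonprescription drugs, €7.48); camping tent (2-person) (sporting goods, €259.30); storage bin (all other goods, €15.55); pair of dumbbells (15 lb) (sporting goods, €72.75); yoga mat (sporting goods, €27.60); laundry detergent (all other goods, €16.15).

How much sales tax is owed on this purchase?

Allergy tablets €14.11: nonprescription drugs → 3% → €0.42
Vitamin D (90 ct) €7.48: nonprescription drugs → 3% → €0.22
Camping tent (2-person) €259.30: sporting goods, €250.00 or more → 8% → €20.74
Storage bin €15.55: all other goods → 6.75% → €1.05
Pair of dumbbells (15 lb) €72.75: sporting goods, under €250.00 → 0% → €0.00
Yoga mat €27.60: sporting goods, under €250.00 → 0% → €0.00
Laundry detergent €16.15: all other goods → 6.75% → €1.09
Total tax = €0.42 + €0.22 + €20.74 + €1.05 + €1.09 = €23.52

€23.52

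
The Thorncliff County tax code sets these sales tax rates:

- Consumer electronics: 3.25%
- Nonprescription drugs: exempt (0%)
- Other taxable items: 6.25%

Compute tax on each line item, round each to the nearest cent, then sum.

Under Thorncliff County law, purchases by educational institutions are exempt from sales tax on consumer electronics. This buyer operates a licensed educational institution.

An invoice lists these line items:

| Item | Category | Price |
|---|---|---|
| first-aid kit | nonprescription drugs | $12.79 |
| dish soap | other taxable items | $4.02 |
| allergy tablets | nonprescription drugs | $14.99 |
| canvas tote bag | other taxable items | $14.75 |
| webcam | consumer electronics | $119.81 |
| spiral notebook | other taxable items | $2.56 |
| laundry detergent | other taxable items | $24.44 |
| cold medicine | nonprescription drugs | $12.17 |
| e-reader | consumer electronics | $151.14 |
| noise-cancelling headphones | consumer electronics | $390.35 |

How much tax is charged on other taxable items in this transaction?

Dish soap $4.02: other taxable items → 6.25% → $0.25
Canvas tote bag $14.75: other taxable items → 6.25% → $0.92
Spiral notebook $2.56: other taxable items → 6.25% → $0.16
Laundry detergent $24.44: other taxable items → 6.25% → $1.53
Tax on other taxable items = $0.25 + $0.92 + $0.16 + $1.53 = $2.86

$2.86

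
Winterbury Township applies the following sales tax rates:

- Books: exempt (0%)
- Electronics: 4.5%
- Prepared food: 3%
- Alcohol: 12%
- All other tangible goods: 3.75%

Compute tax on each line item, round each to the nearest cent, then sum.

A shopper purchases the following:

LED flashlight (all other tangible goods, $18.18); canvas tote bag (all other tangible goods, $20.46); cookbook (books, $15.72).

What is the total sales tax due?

LED flashlight $18.18: all other tangible goods → 3.75% → $0.68
Canvas tote bag $20.46: all other tangible goods → 3.75% → $0.77
Cookbook $15.72: books → 0% → $0.00
Total tax = $0.68 + $0.77 = $1.45

$1.45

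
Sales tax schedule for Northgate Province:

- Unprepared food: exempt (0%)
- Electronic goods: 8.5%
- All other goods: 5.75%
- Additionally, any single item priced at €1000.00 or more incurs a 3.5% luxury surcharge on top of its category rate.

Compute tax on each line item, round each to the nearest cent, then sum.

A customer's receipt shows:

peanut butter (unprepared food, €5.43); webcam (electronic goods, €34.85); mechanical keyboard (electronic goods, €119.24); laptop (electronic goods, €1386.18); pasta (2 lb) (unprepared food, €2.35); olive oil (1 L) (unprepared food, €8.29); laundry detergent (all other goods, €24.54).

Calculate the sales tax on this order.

Peanut butter €5.43: unprepared food → 0% → €0.00
Webcam €34.85: electronic goods → 8.5% → €2.96
Mechanical keyboard €119.24: electronic goods → 8.5% → €10.14
Laptop €1386.18: electronic goods → 8.5% + 3.5% surcharge = 12% → €166.34
Pasta (2 lb) €2.35: unprepared food → 0% → €0.00
Olive oil (1 L) €8.29: unprepared food → 0% → €0.00
Laundry detergent €24.54: all other goods → 5.75% → €1.41
Total tax = €2.96 + €10.14 + €166.34 + €1.41 = €180.85

€180.85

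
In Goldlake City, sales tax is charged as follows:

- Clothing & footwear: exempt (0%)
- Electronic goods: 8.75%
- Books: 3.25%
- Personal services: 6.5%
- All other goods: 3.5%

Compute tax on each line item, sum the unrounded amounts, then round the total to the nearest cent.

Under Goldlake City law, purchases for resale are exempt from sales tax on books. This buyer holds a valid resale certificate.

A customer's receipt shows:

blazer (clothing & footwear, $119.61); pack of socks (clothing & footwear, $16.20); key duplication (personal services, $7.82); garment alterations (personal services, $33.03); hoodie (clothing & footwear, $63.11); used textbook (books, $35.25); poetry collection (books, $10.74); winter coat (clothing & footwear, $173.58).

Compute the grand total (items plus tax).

$462.00

Blazer $119.61: clothing & footwear → 0% → $0.00
Pack of socks $16.20: clothing & footwear → 0% → $0.00
Key duplication $7.82: personal services → 6.5% → $0.5083
Garment alterations $33.03: personal services → 6.5% → $2.14695
Hoodie $63.11: clothing & footwear → 0% → $0.00
Used textbook $35.25: books, buyer-exempt → 0% → $0.00
Poetry collection $10.74: books, buyer-exempt → 0% → $0.00
Winter coat $173.58: clothing & footwear → 0% → $0.00
Subtotal = $459.34; unrounded tax = $2.65525 → $2.66; total due = $462.00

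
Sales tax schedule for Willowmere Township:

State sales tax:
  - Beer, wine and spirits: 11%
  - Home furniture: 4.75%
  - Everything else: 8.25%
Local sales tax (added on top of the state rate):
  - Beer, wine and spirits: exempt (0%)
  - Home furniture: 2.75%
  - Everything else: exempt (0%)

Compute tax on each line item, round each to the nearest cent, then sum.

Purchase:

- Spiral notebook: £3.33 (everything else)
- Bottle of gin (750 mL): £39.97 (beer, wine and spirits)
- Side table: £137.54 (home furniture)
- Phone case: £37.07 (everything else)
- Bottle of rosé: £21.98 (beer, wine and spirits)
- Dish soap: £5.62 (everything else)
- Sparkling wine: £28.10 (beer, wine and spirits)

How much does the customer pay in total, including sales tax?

£297.63

Spiral notebook £3.33: everything else → 8.25% + 0% local = 8.25% → £0.27
Bottle of gin (750 mL) £39.97: beer, wine and spirits → 11% + 0% local = 11% → £4.40
Side table £137.54: home furniture → 4.75% + 2.75% local = 7.5% → £10.32
Phone case £37.07: everything else → 8.25% + 0% local = 8.25% → £3.06
Bottle of rosé £21.98: beer, wine and spirits → 11% + 0% local = 11% → £2.42
Dish soap £5.62: everything else → 8.25% + 0% local = 8.25% → £0.46
Sparkling wine £28.10: beer, wine and spirits → 11% + 0% local = 11% → £3.09
Subtotal = £273.61; tax = £24.02; total due = £297.63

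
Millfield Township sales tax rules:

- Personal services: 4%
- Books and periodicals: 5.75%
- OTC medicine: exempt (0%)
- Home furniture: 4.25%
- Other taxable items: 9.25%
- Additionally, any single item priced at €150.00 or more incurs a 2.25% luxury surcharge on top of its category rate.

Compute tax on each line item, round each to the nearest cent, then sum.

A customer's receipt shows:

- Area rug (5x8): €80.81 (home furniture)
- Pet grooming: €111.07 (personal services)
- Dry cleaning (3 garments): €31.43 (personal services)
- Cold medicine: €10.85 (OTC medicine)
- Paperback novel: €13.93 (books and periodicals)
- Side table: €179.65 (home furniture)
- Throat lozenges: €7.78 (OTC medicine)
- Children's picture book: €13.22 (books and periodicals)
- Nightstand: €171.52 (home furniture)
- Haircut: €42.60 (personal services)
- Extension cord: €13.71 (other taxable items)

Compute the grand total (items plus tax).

€713.06

Area rug (5x8) €80.81: home furniture → 4.25% → €3.43
Pet grooming €111.07: personal services → 4% → €4.44
Dry cleaning (3 garments) €31.43: personal services → 4% → €1.26
Cold medicine €10.85: OTC medicine → 0% → €0.00
Paperback novel €13.93: books and periodicals → 5.75% → €0.80
Side table €179.65: home furniture → 4.25% + 2.25% surcharge = 6.5% → €11.68
Throat lozenges €7.78: OTC medicine → 0% → €0.00
Children's picture book €13.22: books and periodicals → 5.75% → €0.76
Nightstand €171.52: home furniture → 4.25% + 2.25% surcharge = 6.5% → €11.15
Haircut €42.60: personal services → 4% → €1.70
Extension cord €13.71: other taxable items → 9.25% → €1.27
Subtotal = €676.57; tax = €36.49; total due = €713.06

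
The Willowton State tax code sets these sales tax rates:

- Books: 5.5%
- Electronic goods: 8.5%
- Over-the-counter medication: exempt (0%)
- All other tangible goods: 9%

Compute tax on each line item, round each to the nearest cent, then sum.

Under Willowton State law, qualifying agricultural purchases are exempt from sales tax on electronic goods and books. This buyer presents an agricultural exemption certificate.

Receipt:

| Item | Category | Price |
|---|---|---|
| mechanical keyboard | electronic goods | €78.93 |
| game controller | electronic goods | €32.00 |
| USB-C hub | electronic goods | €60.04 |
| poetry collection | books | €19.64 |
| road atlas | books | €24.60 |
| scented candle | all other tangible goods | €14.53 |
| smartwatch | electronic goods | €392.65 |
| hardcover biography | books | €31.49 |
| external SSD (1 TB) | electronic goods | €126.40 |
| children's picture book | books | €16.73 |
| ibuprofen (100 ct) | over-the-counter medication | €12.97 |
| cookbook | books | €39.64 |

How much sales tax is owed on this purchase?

Mechanical keyboard €78.93: electronic goods, buyer-exempt → 0% → €0.00
Game controller €32.00: electronic goods, buyer-exempt → 0% → €0.00
USB-C hub €60.04: electronic goods, buyer-exempt → 0% → €0.00
Poetry collection €19.64: books, buyer-exempt → 0% → €0.00
Road atlas €24.60: books, buyer-exempt → 0% → €0.00
Scented candle €14.53: all other tangible goods → 9% → €1.31
Smartwatch €392.65: electronic goods, buyer-exempt → 0% → €0.00
Hardcover biography €31.49: books, buyer-exempt → 0% → €0.00
External SSD (1 TB) €126.40: electronic goods, buyer-exempt → 0% → €0.00
Children's picture book €16.73: books, buyer-exempt → 0% → €0.00
Ibuprofen (100 ct) €12.97: over-the-counter medication → 0% → €0.00
Cookbook €39.64: books, buyer-exempt → 0% → €0.00
Total tax = €1.31

€1.31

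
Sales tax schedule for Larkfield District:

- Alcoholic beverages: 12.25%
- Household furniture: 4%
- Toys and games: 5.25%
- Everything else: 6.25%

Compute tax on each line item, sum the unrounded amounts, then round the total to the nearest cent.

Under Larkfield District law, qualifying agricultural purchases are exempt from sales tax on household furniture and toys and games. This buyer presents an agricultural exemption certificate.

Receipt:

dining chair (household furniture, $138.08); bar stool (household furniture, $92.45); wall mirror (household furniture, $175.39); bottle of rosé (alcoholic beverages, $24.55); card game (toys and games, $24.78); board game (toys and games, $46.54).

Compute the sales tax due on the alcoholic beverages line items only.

Bottle of rosé $24.55: alcoholic beverages → 12.25% → $3.007375
Tax on alcoholic beverages: unrounded sum = $3.007375 → $3.01

$3.01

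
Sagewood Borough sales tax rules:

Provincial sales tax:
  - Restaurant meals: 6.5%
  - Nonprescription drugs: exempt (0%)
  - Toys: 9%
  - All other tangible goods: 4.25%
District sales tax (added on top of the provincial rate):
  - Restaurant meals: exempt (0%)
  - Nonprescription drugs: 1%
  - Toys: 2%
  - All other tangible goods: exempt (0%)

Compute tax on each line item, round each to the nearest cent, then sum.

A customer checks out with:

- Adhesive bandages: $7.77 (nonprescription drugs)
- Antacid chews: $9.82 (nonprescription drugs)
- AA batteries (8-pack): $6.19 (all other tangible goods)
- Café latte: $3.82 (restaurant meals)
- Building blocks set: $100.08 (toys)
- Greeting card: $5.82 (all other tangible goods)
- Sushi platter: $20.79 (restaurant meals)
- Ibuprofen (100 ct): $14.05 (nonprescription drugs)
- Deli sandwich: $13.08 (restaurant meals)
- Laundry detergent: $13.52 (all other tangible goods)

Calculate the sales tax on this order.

Adhesive bandages $7.77: nonprescription drugs → 0% + 1% district = 1% → $0.08
Antacid chews $9.82: nonprescription drugs → 0% + 1% district = 1% → $0.10
AA batteries (8-pack) $6.19: all other tangible goods → 4.25% + 0% district = 4.25% → $0.26
Café latte $3.82: restaurant meals → 6.5% + 0% district = 6.5% → $0.25
Building blocks set $100.08: toys → 9% + 2% district = 11% → $11.01
Greeting card $5.82: all other tangible goods → 4.25% + 0% district = 4.25% → $0.25
Sushi platter $20.79: restaurant meals → 6.5% + 0% district = 6.5% → $1.35
Ibuprofen (100 ct) $14.05: nonprescription drugs → 0% + 1% district = 1% → $0.14
Deli sandwich $13.08: restaurant meals → 6.5% + 0% district = 6.5% → $0.85
Laundry detergent $13.52: all other tangible goods → 4.25% + 0% district = 4.25% → $0.57
Total tax = $0.08 + $0.10 + $0.26 + $0.25 + $11.01 + $0.25 + $1.35 + $0.14 + $0.85 + $0.57 = $14.86

$14.86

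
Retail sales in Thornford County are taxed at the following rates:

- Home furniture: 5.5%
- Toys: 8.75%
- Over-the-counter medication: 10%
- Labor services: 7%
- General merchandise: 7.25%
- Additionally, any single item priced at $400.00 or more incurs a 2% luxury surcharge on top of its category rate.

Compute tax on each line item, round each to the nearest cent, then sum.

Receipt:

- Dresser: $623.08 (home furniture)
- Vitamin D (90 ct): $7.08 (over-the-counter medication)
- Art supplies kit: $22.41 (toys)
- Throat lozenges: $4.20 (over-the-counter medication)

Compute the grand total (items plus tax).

Dresser $623.08: home furniture → 5.5% + 2% surcharge = 7.5% → $46.73
Vitamin D (90 ct) $7.08: over-the-counter medication → 10% → $0.71
Art supplies kit $22.41: toys → 8.75% → $1.96
Throat lozenges $4.20: over-the-counter medication → 10% → $0.42
Subtotal = $656.77; tax = $49.82; total due = $706.59

$706.59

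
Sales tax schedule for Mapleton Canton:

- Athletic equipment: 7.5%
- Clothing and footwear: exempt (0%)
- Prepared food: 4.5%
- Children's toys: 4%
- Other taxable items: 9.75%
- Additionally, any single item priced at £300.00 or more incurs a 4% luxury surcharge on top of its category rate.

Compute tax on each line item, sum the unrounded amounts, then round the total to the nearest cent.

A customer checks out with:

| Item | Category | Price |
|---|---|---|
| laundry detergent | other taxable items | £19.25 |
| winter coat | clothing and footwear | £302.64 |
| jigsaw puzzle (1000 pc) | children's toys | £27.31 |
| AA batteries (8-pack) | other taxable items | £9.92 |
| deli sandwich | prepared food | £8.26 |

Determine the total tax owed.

£16.41

Laundry detergent £19.25: other taxable items → 9.75% → £1.876875
Winter coat £302.64: clothing and footwear → 0% + 4% surcharge = 4% → £12.1056
Jigsaw puzzle (1000 pc) £27.31: children's toys → 4% → £1.0924
AA batteries (8-pack) £9.92: other taxable items → 9.75% → £0.9672
Deli sandwich £8.26: prepared food → 4.5% → £0.3717
Unrounded tax sum = £16.413775 → £16.41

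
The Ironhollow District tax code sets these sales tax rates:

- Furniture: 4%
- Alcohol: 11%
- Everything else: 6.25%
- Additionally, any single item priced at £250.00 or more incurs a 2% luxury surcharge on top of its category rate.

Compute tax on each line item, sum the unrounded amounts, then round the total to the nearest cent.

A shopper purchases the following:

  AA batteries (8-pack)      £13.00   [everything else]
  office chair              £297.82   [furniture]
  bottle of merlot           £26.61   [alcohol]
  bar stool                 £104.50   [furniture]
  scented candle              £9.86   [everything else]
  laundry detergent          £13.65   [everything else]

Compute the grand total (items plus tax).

£492.70

AA batteries (8-pack) £13.00: everything else → 6.25% → £0.8125
Office chair £297.82: furniture → 4% + 2% surcharge = 6% → £17.8692
Bottle of merlot £26.61: alcohol → 11% → £2.9271
Bar stool £104.50: furniture → 4% → £4.18
Scented candle £9.86: everything else → 6.25% → £0.61625
Laundry detergent £13.65: everything else → 6.25% → £0.853125
Subtotal = £465.44; unrounded tax = £27.258175 → £27.26; total due = £492.70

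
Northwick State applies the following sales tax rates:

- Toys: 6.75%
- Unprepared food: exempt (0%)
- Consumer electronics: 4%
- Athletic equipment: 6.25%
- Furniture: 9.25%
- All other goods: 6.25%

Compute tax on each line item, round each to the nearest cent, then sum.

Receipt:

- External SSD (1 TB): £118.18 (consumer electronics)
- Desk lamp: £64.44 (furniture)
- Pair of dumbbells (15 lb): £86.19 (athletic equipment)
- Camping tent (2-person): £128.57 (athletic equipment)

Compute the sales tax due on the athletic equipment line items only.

Pair of dumbbells (15 lb) £86.19: athletic equipment → 6.25% → £5.39
Camping tent (2-person) £128.57: athletic equipment → 6.25% → £8.04
Tax on athletic equipment = £5.39 + £8.04 = £13.43

£13.43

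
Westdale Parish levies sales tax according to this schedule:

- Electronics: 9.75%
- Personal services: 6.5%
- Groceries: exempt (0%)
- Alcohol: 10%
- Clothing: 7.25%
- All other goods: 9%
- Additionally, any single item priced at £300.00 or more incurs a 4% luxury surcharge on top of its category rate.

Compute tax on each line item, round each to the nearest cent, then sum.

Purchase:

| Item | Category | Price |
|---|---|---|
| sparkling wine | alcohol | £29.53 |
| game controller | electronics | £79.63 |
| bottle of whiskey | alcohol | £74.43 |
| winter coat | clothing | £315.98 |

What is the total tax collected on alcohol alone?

Sparkling wine £29.53: alcohol → 10% → £2.95
Bottle of whiskey £74.43: alcohol → 10% → £7.44
Tax on alcohol = £2.95 + £7.44 = £10.39

£10.39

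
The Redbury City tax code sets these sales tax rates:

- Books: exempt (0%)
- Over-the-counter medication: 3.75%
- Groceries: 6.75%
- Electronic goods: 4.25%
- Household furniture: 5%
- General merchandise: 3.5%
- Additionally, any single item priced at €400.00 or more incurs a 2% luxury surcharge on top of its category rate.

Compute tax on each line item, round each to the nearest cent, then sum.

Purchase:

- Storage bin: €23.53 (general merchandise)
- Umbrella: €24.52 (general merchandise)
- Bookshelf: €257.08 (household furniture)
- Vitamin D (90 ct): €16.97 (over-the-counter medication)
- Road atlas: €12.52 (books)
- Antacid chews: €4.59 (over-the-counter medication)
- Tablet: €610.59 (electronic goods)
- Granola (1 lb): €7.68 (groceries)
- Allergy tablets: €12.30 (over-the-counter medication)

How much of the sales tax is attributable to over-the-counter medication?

€1.27

Vitamin D (90 ct) €16.97: over-the-counter medication → 3.75% → €0.64
Antacid chews €4.59: over-the-counter medication → 3.75% → €0.17
Allergy tablets €12.30: over-the-counter medication → 3.75% → €0.46
Tax on over-the-counter medication = €0.64 + €0.17 + €0.46 = €1.27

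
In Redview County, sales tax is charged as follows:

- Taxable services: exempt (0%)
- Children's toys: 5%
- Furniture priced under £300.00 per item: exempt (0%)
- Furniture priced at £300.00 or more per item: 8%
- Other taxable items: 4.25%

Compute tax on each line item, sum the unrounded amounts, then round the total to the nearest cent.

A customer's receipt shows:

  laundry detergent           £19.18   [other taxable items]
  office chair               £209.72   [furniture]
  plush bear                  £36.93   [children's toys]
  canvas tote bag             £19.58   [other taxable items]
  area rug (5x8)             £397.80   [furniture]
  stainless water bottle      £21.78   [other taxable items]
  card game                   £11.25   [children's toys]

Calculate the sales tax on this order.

Laundry detergent £19.18: other taxable items → 4.25% → £0.81515
Office chair £209.72: furniture, under £300.00 → 0% → £0.00
Plush bear £36.93: children's toys → 5% → £1.8465
Canvas tote bag £19.58: other taxable items → 4.25% → £0.83215
Area rug (5x8) £397.80: furniture, £300.00 or more → 8% → £31.824
Stainless water bottle £21.78: other taxable items → 4.25% → £0.92565
Card game £11.25: children's toys → 5% → £0.5625
Unrounded tax sum = £36.80595 → £36.81

£36.81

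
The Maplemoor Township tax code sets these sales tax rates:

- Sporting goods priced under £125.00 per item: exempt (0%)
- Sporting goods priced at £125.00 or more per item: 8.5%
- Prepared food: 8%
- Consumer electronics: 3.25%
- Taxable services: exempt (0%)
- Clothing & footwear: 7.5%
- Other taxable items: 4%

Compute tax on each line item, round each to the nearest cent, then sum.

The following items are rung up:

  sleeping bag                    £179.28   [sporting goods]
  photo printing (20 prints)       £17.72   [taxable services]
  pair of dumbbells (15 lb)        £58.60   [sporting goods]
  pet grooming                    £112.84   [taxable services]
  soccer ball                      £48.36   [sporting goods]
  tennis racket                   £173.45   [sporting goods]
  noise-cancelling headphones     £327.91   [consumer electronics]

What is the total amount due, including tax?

£958.80

Sleeping bag £179.28: sporting goods, £125.00 or more → 8.5% → £15.24
Photo printing (20 prints) £17.72: taxable services → 0% → £0.00
Pair of dumbbells (15 lb) £58.60: sporting goods, under £125.00 → 0% → £0.00
Pet grooming £112.84: taxable services → 0% → £0.00
Soccer ball £48.36: sporting goods, under £125.00 → 0% → £0.00
Tennis racket £173.45: sporting goods, £125.00 or more → 8.5% → £14.74
Noise-cancelling headphones £327.91: consumer electronics → 3.25% → £10.66
Subtotal = £918.16; tax = £40.64; total due = £958.80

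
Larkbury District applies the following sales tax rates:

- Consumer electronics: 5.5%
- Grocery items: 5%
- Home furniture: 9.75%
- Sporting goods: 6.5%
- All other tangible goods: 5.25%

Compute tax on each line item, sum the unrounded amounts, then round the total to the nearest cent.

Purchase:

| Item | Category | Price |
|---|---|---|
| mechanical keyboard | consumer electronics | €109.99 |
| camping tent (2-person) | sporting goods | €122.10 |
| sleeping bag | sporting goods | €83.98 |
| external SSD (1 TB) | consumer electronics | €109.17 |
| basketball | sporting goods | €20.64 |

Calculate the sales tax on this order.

Mechanical keyboard €109.99: consumer electronics → 5.5% → €6.04945
Camping tent (2-person) €122.10: sporting goods → 6.5% → €7.9365
Sleeping bag €83.98: sporting goods → 6.5% → €5.4587
External SSD (1 TB) €109.17: consumer electronics → 5.5% → €6.00435
Basketball €20.64: sporting goods → 6.5% → €1.3416
Unrounded tax sum = €26.7906 → €26.79

€26.79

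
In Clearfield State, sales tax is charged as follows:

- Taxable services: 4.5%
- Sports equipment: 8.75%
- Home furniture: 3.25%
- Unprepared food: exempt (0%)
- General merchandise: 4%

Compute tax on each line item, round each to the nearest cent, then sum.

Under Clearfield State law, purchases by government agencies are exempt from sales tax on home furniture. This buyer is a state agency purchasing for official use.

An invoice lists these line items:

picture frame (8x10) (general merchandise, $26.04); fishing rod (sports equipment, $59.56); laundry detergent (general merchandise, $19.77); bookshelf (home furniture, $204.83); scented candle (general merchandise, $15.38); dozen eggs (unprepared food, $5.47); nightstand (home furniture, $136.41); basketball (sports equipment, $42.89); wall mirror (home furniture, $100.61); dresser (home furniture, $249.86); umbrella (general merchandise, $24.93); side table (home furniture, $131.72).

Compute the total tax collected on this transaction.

$12.41

Picture frame (8x10) $26.04: general merchandise → 4% → $1.04
Fishing rod $59.56: sports equipment → 8.75% → $5.21
Laundry detergent $19.77: general merchandise → 4% → $0.79
Bookshelf $204.83: home furniture, buyer-exempt → 0% → $0.00
Scented candle $15.38: general merchandise → 4% → $0.62
Dozen eggs $5.47: unprepared food → 0% → $0.00
Nightstand $136.41: home furniture, buyer-exempt → 0% → $0.00
Basketball $42.89: sports equipment → 8.75% → $3.75
Wall mirror $100.61: home furniture, buyer-exempt → 0% → $0.00
Dresser $249.86: home furniture, buyer-exempt → 0% → $0.00
Umbrella $24.93: general merchandise → 4% → $1.00
Side table $131.72: home furniture, buyer-exempt → 0% → $0.00
Total tax = $1.04 + $5.21 + $0.79 + $0.62 + $3.75 + $1.00 = $12.41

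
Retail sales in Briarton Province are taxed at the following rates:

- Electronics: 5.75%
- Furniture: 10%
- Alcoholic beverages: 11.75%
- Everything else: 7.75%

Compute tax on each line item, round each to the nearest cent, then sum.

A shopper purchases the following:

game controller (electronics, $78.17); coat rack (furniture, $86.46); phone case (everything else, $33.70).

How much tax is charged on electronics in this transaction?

$4.49

Game controller $78.17: electronics → 5.75% → $4.49
Tax on electronics = $4.49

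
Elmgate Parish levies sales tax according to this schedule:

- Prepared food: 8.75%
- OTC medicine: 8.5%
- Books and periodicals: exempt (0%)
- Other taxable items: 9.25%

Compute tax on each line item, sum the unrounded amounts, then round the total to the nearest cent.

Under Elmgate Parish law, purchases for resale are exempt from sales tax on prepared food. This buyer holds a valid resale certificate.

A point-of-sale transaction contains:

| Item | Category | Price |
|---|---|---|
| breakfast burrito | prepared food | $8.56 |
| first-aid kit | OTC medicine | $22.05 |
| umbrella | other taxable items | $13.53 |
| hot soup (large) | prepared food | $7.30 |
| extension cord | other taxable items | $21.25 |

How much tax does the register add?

$5.09

Breakfast burrito $8.56: prepared food, buyer-exempt → 0% → $0.00
First-aid kit $22.05: OTC medicine → 8.5% → $1.87425
Umbrella $13.53: other taxable items → 9.25% → $1.251525
Hot soup (large) $7.30: prepared food, buyer-exempt → 0% → $0.00
Extension cord $21.25: other taxable items → 9.25% → $1.965625
Unrounded tax sum = $5.0914 → $5.09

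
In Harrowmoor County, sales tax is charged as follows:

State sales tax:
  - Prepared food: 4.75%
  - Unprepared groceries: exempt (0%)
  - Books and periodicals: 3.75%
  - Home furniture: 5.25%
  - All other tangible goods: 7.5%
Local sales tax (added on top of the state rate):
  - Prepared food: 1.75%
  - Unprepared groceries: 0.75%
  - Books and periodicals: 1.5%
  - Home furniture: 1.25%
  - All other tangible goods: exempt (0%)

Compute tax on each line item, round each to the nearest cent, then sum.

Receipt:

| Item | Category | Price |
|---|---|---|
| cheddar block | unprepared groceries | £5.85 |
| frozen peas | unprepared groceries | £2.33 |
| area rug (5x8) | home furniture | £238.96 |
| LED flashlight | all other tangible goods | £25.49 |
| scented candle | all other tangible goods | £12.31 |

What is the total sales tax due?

Cheddar block £5.85: unprepared groceries → 0% + 0.75% local = 0.75% → £0.04
Frozen peas £2.33: unprepared groceries → 0% + 0.75% local = 0.75% → £0.02
Area rug (5x8) £238.96: home furniture → 5.25% + 1.25% local = 6.5% → £15.53
LED flashlight £25.49: all other tangible goods → 7.5% + 0% local = 7.5% → £1.91
Scented candle £12.31: all other tangible goods → 7.5% + 0% local = 7.5% → £0.92
Total tax = £0.04 + £0.02 + £15.53 + £1.91 + £0.92 = £18.42

£18.42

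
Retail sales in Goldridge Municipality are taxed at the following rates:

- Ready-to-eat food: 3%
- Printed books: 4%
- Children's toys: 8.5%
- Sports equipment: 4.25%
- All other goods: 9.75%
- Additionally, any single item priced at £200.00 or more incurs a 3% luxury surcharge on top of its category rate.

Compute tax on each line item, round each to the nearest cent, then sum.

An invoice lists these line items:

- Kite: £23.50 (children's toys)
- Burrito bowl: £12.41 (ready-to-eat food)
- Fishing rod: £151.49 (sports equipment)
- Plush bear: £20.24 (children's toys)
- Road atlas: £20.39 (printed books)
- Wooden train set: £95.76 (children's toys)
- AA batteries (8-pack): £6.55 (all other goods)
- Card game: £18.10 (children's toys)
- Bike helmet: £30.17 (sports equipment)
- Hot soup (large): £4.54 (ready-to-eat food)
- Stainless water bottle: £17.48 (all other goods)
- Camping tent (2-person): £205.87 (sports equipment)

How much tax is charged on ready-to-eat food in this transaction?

£0.51

Burrito bowl £12.41: ready-to-eat food → 3% → £0.37
Hot soup (large) £4.54: ready-to-eat food → 3% → £0.14
Tax on ready-to-eat food = £0.37 + £0.14 = £0.51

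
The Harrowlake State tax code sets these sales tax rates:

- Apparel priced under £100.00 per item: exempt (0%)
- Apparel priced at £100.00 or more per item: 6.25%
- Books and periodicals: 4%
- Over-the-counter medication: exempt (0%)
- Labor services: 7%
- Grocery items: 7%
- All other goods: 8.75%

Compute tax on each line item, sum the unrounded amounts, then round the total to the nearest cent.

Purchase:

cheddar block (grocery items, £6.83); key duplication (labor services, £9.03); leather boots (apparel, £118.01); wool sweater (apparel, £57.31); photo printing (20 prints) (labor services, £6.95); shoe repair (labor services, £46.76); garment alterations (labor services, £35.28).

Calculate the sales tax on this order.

Cheddar block £6.83: grocery items → 7% → £0.4781
Key duplication £9.03: labor services → 7% → £0.6321
Leather boots £118.01: apparel, £100.00 or more → 6.25% → £7.375625
Wool sweater £57.31: apparel, under £100.00 → 0% → £0.00
Photo printing (20 prints) £6.95: labor services → 7% → £0.4865
Shoe repair £46.76: labor services → 7% → £3.2732
Garment alterations £35.28: labor services → 7% → £2.4696
Unrounded tax sum = £14.715125 → £14.72

£14.72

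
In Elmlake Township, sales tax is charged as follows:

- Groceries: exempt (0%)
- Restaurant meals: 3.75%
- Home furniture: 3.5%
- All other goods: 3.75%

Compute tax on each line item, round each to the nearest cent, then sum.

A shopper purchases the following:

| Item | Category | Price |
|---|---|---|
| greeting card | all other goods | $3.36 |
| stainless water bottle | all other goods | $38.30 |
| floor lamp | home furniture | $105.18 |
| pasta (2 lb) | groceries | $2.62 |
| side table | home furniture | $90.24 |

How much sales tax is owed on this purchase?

Greeting card $3.36: all other goods → 3.75% → $0.13
Stainless water bottle $38.30: all other goods → 3.75% → $1.44
Floor lamp $105.18: home furniture → 3.5% → $3.68
Pasta (2 lb) $2.62: groceries → 0% → $0.00
Side table $90.24: home furniture → 3.5% → $3.16
Total tax = $0.13 + $1.44 + $3.68 + $3.16 = $8.41

$8.41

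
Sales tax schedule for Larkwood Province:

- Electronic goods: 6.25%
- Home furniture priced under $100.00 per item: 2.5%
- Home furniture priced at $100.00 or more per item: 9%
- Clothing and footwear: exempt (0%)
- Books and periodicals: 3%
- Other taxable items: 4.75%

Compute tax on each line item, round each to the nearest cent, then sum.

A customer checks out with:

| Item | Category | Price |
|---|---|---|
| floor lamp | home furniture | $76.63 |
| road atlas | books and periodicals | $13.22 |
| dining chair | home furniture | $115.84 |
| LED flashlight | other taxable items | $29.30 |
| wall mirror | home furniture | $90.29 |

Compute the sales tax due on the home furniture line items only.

$14.61

Floor lamp $76.63: home furniture, under $100.00 → 2.5% → $1.92
Dining chair $115.84: home furniture, $100.00 or more → 9% → $10.43
Wall mirror $90.29: home furniture, under $100.00 → 2.5% → $2.26
Tax on home furniture = $1.92 + $10.43 + $2.26 = $14.61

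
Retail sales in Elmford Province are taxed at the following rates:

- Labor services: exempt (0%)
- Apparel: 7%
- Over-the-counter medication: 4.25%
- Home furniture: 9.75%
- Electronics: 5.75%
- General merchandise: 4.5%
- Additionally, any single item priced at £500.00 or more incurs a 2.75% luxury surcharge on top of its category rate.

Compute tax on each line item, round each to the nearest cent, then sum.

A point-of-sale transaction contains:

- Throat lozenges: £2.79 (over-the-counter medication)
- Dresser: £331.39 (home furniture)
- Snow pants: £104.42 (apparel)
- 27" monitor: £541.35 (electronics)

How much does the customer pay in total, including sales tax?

£1065.70

Throat lozenges £2.79: over-the-counter medication → 4.25% → £0.12
Dresser £331.39: home furniture → 9.75% → £32.31
Snow pants £104.42: apparel → 7% → £7.31
27" monitor £541.35: electronics → 5.75% + 2.75% surcharge = 8.5% → £46.01
Subtotal = £979.95; tax = £85.75; total due = £1065.70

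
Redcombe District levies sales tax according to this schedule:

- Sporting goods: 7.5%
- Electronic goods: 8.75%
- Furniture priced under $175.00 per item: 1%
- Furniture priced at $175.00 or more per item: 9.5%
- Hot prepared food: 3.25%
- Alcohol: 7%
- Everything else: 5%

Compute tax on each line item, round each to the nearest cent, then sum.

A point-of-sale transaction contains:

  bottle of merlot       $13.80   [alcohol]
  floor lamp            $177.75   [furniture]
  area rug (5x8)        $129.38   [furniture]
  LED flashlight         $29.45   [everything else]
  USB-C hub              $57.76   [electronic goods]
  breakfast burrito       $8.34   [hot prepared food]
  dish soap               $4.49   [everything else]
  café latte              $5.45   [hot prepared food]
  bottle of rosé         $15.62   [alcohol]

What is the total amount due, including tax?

$469.47

Bottle of merlot $13.80: alcohol → 7% → $0.97
Floor lamp $177.75: furniture, $175.00 or more → 9.5% → $16.89
Area rug (5x8) $129.38: furniture, under $175.00 → 1% → $1.29
LED flashlight $29.45: everything else → 5% → $1.47
USB-C hub $57.76: electronic goods → 8.75% → $5.05
Breakfast burrito $8.34: hot prepared food → 3.25% → $0.27
Dish soap $4.49: everything else → 5% → $0.22
Café latte $5.45: hot prepared food → 3.25% → $0.18
Bottle of rosé $15.62: alcohol → 7% → $1.09
Subtotal = $442.04; tax = $27.43; total due = $469.47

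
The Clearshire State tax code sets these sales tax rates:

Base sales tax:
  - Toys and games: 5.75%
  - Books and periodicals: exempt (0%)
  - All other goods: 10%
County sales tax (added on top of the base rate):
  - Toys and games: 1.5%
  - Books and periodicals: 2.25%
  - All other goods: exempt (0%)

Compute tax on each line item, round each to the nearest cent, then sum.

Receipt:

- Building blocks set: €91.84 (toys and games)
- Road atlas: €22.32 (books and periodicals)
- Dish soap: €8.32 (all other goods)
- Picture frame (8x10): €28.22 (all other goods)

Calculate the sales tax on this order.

Building blocks set €91.84: toys and games → 5.75% + 1.5% county = 7.25% → €6.66
Road atlas €22.32: books and periodicals → 0% + 2.25% county = 2.25% → €0.50
Dish soap €8.32: all other goods → 10% + 0% county = 10% → €0.83
Picture frame (8x10) €28.22: all other goods → 10% + 0% county = 10% → €2.82
Total tax = €6.66 + €0.50 + €0.83 + €2.82 = €10.81

€10.81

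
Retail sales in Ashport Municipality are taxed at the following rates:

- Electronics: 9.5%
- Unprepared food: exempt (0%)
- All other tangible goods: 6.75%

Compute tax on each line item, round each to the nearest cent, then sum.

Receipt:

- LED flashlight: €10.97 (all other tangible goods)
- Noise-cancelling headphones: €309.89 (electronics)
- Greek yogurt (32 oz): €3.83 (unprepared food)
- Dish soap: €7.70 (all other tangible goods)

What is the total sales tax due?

€30.70

LED flashlight €10.97: all other tangible goods → 6.75% → €0.74
Noise-cancelling headphones €309.89: electronics → 9.5% → €29.44
Greek yogurt (32 oz) €3.83: unprepared food → 0% → €0.00
Dish soap €7.70: all other tangible goods → 6.75% → €0.52
Total tax = €0.74 + €29.44 + €0.52 = €30.70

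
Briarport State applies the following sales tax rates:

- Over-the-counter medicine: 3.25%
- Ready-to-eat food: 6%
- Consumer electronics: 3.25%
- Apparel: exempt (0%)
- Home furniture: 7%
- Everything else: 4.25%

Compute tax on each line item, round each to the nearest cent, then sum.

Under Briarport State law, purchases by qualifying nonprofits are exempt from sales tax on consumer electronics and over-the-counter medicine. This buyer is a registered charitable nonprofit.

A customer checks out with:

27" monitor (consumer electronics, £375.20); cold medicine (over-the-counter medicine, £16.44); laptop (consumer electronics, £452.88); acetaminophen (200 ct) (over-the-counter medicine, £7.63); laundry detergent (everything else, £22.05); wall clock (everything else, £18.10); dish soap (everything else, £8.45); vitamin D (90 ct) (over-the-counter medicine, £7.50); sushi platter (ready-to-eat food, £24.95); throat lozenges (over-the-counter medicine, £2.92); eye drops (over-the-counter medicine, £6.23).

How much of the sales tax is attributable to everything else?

Laundry detergent £22.05: everything else → 4.25% → £0.94
Wall clock £18.10: everything else → 4.25% → £0.77
Dish soap £8.45: everything else → 4.25% → £0.36
Tax on everything else = £0.94 + £0.77 + £0.36 = £2.07

£2.07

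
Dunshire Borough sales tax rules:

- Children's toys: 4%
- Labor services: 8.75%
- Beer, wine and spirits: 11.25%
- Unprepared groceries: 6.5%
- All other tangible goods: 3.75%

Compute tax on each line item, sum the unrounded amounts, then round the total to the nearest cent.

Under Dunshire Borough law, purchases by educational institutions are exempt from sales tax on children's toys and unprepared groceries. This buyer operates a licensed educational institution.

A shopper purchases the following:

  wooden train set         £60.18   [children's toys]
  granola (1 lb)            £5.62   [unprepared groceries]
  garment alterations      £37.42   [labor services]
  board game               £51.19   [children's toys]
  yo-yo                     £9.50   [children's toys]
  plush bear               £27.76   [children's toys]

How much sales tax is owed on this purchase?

Wooden train set £60.18: children's toys, buyer-exempt → 0% → £0.00
Granola (1 lb) £5.62: unprepared groceries, buyer-exempt → 0% → £0.00
Garment alterations £37.42: labor services → 8.75% → £3.27425
Board game £51.19: children's toys, buyer-exempt → 0% → £0.00
Yo-yo £9.50: children's toys, buyer-exempt → 0% → £0.00
Plush bear £27.76: children's toys, buyer-exempt → 0% → £0.00
Unrounded tax sum = £3.27425 → £3.27

£3.27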